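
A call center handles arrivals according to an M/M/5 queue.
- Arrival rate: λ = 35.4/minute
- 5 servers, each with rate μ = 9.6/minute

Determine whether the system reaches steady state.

Stability requires ρ = λ/(cμ) < 1
ρ = 35.4/(5 × 9.6) = 35.4/48.00 = 0.7375
Since 0.7375 < 1, the system is STABLE.
The servers are busy 73.75% of the time.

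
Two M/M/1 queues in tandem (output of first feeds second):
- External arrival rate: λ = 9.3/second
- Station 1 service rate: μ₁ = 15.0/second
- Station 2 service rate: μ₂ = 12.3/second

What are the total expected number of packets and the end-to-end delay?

By Jackson's theorem, each station behaves as independent M/M/1.
Station 1: ρ₁ = 9.3/15.0 = 0.6200, L₁ = ρ₁/(1-ρ₁) = λ/(μ₁-λ) = 9.3/5.70 = 1.6316
Station 2: ρ₂ = 9.3/12.3 = 0.7561, L₂ = ρ₂/(1-ρ₂) = λ/(μ₂-λ) = 9.3/3.00 = 3.1000
Total: L = L₁ + L₂ = 1.6316 + 3.1000 = 4.7316
W = L/λ = 4.7316/9.3 = 0.5088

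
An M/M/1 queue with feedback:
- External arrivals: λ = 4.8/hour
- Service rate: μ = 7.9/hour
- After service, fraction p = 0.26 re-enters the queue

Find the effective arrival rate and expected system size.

Effective arrival rate: λ_eff = λ/(1-p) = 4.8/(1-0.26) = 4.8/0.74 = 6.486486
ρ = λ_eff/μ = 6.486486/7.9 = 0.821074
L = ρ/(1-ρ) = 0.821074/(1-0.821074) = 4.5889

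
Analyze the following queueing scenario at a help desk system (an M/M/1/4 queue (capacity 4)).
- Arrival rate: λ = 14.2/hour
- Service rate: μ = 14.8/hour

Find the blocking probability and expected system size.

ρ = λ/μ = 14.2/14.8 = 0.95946
P₀ = (1-ρ)/(1-ρ^(K+1)) = (1-0.95946)/(1-0.95946^5) = 0.04054/0.1869 = 0.2169
P_K = P₀×ρ^K = 0.2169 × 0.95946^4 = 0.2169 × 0.8474 = 0.1838
Blocking probability P_4 = 0.1838 (18.38%)
L = ρ[1 - (K+1)ρ^K + Kρ^(K+1)] / [(1-ρ)(1-ρ^(K+1))]
L = 0.95946 × (1 - 5×0.8474371 + 4×0.8130820) / ((1 - 0.95946) × (1 - 0.8130820)) = 1.9173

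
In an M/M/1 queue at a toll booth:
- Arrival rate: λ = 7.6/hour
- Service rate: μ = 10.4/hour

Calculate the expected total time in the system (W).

First, compute utilization: ρ = λ/μ = 7.6/10.4 = 0.7308
For M/M/1: W = 1/(μ-λ)
W = 1/(10.4-7.6) = 1/2.80
W = 0.3571 hours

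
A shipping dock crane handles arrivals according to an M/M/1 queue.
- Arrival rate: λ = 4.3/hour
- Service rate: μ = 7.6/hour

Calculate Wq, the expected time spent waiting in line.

First, compute utilization: ρ = λ/μ = 4.3/7.6 = 0.5658
For M/M/1: Wq = λ/(μ(μ-λ))
Wq = 4.3/(7.6 × (7.6-4.3))
Wq = 4.3/(7.6 × 3.30)
Wq = 0.1715 hours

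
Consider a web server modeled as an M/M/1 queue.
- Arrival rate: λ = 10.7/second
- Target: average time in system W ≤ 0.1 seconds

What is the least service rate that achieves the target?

For M/M/1: W = 1/(μ-λ)
Need W ≤ 0.1, so 1/(μ-λ) ≤ 0.1
μ - λ ≥ 1/0.1 = 10.0000
μ ≥ 10.7 + 10.0000 = 20.7000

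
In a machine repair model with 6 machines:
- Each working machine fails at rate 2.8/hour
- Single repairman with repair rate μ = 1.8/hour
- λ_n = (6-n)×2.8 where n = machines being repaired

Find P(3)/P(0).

P(3)/P(0) = ∏_{i=0}^{3-1} λ_i/μ_{i+1}
= (6-0)×2.8/1.8 × (6-1)×2.8/1.8 × (6-2)×2.8/1.8
= 451.6872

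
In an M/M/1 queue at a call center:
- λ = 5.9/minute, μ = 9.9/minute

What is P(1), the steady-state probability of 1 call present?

ρ = λ/μ = 5.9/9.9 = 0.5960
P(n) = (1-ρ)ρⁿ
P(1) = (1-0.5960) × 0.5960^1
P(1) = 0.4040 × 0.5960
P(1) = 0.2408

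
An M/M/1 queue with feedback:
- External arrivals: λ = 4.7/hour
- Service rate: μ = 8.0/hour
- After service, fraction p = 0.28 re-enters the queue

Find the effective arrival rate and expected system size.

Effective arrival rate: λ_eff = λ/(1-p) = 4.7/(1-0.28) = 4.7/0.72 = 6.52778
ρ = λ_eff/μ = 6.52778/8.0 = 0.815972
L = ρ/(1-ρ) = 0.815972/(1-0.815972) = 4.4340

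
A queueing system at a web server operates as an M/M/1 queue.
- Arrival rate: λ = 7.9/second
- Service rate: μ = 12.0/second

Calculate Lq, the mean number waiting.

ρ = λ/μ = 7.9/12.0 = 0.6583
For M/M/1: Lq = λ²/(μ(μ-λ))
Lq = 62.41/(12.0 × 4.10)
Lq = 1.2685 requests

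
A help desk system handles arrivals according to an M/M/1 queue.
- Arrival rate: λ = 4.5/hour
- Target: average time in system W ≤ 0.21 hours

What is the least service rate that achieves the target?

For M/M/1: W = 1/(μ-λ)
Need W ≤ 0.21, so 1/(μ-λ) ≤ 0.21
μ - λ ≥ 1/0.21 = 4.7619
μ ≥ 4.5 + 4.7619 = 9.2619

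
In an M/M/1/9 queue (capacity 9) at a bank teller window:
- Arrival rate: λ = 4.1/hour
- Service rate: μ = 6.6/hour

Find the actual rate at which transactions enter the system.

ρ = λ/μ = 4.1/6.6 = 0.62121
P₀ = (1-ρ)/(1-ρ^(K+1)) = (1-0.62121)/(1-0.62121^10) = 0.3788/0.9914 = 0.3821
P_K = P₀×ρ^K = 0.38206 × 0.62121^9 = 0.38206 × 0.013777 = 0.005264
λ_eff = λ(1-P_K) = 4.1 × (1 - 0.005264) = 4.1 × 0.99474 = 4.0784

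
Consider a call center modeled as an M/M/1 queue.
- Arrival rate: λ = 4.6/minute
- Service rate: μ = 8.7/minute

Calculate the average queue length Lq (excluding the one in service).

ρ = λ/μ = 4.6/8.7 = 0.5287
For M/M/1: Lq = λ²/(μ(μ-λ))
Lq = 21.16/(8.7 × 4.10)
Lq = 0.5932 calls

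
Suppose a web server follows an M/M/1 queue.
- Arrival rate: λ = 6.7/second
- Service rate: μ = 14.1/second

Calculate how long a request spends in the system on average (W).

First, compute utilization: ρ = λ/μ = 6.7/14.1 = 0.4752
For M/M/1: W = 1/(μ-λ)
W = 1/(14.1-6.7) = 1/7.40
W = 0.1351 seconds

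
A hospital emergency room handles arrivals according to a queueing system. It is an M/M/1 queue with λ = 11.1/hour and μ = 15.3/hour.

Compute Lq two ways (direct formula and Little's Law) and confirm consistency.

Method 1 (direct): Lq = λ²/(μ(μ-λ)) = 123.21/(15.3 × 4.20) = 1.9174

Method 2 (Little's Law):
W = 1/(μ-λ) = 1/4.20 = 0.2381
Wq = W - 1/μ = 0.2381 - 0.06536 = 0.17274
Lq = λWq = 11.1 × 0.17274 = 1.9174 ✔ (matches Method 1)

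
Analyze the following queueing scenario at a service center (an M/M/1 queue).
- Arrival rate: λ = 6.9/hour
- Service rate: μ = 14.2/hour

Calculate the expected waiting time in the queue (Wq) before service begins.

First, compute utilization: ρ = λ/μ = 6.9/14.2 = 0.4859
For M/M/1: Wq = λ/(μ(μ-λ))
Wq = 6.9/(14.2 × (14.2-6.9))
Wq = 6.9/(14.2 × 7.30)
Wq = 0.06656 hours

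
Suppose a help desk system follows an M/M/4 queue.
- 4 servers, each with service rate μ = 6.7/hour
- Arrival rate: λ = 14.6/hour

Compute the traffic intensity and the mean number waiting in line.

Traffic intensity: ρ = λ/(cμ) = 14.6/(4×6.7) = 0.5448
Since ρ = 0.5448 < 1, system is stable.
Offered load a = λ/μ = cρ = 14.6/6.7 = 2.1791
P₀ = [ Σₙ₌₀^3 aⁿ/n! + a^4/(4!(1-ρ)) ]⁻¹
Σ = a^0/0! + a^1/1! + a^2/2! + a^3/3! = 1.0000 + 2.1791 + 2.3742 + 1.7246 = 7.2779
a^4/(4!(1-ρ)) = 22.5482/(24 × 0.455224) = 2.0638
P₀ = 1/(7.2779 + 2.0638) = 0.1070
Lq = P₀·a^4·ρ / (4!(1-ρ)²) = 0.10705 × 22.5482 × 0.54478 / (24 × 0.20723) = 0.2644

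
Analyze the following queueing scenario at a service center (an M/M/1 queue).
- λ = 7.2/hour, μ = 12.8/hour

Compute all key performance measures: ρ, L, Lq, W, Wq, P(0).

Step 1: ρ = λ/μ = 7.2/12.8 = 0.5625
Step 2: L = λ/(μ-λ) = 7.2/5.60 = 1.2857
Step 3: Lq = λ²/(μ(μ-λ)) = 51.84/(12.8×5.60) = 0.7232
Step 4: W = 1/(μ-λ) = 1/5.60 = 0.17857
Step 5: Wq = λ/(μ(μ-λ)) = 7.2/(12.8×5.60) = 0.1004
Step 6: P(0) = 1-ρ = 0.4375
Verify: L = λW = 7.2×0.17857 = 1.2857 ✔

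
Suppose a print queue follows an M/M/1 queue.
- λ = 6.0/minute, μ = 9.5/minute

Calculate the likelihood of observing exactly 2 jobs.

ρ = λ/μ = 6.0/9.5 = 0.6316
P(n) = (1-ρ)ρⁿ
P(2) = (1-0.6316) × 0.6316^2
P(2) = 0.3684 × 0.3989
P(2) = 0.1470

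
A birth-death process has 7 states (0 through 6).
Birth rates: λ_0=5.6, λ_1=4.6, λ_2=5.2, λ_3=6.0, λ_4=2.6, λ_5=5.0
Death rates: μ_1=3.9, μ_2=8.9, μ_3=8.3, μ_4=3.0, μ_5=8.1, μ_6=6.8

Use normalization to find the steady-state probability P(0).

Ratios P(n)/P(0) = (λ₀···λₙ₋₁)/(μ₁···μₙ):
P(1)/P(0) = (5.6)/(3.9) = 1.4359
P(2)/P(0) = (5.6×4.6)/(3.9×8.9) = 0.7421
P(3)/P(0) = (5.6×4.6×5.2)/(3.9×8.9×8.3) = 0.4650
P(4)/P(0) = (5.6×4.6×5.2×6.0)/(3.9×8.9×8.3×3.0) = 0.9299
P(5)/P(0) = (5.6×4.6×5.2×6.0×2.6)/(3.9×8.9×8.3×3.0×8.1) = 0.2985
P(6)/P(0) = (5.6×4.6×5.2×6.0×2.6×5.0)/(3.9×8.9×8.3×3.0×8.1×6.8) = 0.2195

Normalization: ∑ P(n) = 1
P(0) × (1.0000 + 1.4359 + 0.7421 + 0.4650 + 0.9299 + 0.2985 + 0.2195) = 1
P(0) × 5.0909 = 1
P(0) = 1/5.0909 = 0.1964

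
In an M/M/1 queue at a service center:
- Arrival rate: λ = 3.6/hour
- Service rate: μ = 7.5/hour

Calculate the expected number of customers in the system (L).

ρ = λ/μ = 3.6/7.5 = 0.4800
For M/M/1: L = λ/(μ-λ)
L = 3.6/(7.5-3.6) = 3.6/3.90
L = 0.9231 customers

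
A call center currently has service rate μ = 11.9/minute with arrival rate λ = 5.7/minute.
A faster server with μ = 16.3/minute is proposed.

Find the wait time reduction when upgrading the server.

System 1: ρ₁ = 5.7/11.9 = 0.4790, W₁ = 1/(11.9-5.7) = 0.1613
System 2: ρ₂ = 5.7/16.3 = 0.3497, W₂ = 1/(16.3-5.7) = 0.09434
Improvement: (W₁-W₂)/W₁ = (0.1613-0.09434)/0.1613 = 41.51%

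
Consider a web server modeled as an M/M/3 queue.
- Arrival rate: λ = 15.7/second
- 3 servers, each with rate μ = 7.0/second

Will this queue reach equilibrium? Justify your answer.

Stability requires ρ = λ/(cμ) < 1
ρ = 15.7/(3 × 7.0) = 15.7/21.00 = 0.7476
Since 0.7476 < 1, the system is STABLE.
The servers are busy 74.76% of the time.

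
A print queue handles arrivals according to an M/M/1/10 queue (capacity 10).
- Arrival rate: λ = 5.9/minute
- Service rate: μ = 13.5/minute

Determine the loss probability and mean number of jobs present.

ρ = λ/μ = 5.9/13.5 = 0.43704
P₀ = (1-ρ)/(1-ρ^(K+1)) = (1-0.43704)/(1-0.43704^11) = 0.56296/0.99989 = 0.5630
P_K = P₀×ρ^K = 0.5630 × 0.43704^10 = 0.5630 × 0.0002542 = 0.0001431
Blocking probability P_10 = 0.0001431 (0.01431%)
L = ρ[1 - (K+1)ρ^K + Kρ^(K+1)] / [(1-ρ)(1-ρ^(K+1))]
L = 0.43704 × (1 - 11×0.0002542 + 10×0.0001111) / ((1 - 0.43704) × (1 - 0.0001111)) = 0.7751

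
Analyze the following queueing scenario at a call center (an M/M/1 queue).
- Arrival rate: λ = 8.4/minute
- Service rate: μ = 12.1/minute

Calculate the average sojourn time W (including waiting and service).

First, compute utilization: ρ = λ/μ = 8.4/12.1 = 0.6942
For M/M/1: W = 1/(μ-λ)
W = 1/(12.1-8.4) = 1/3.70
W = 0.2703 minutes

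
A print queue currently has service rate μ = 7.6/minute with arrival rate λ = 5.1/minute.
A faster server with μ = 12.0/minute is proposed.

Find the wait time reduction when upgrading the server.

System 1: ρ₁ = 5.1/7.6 = 0.6711, W₁ = 1/(7.6-5.1) = 0.4000
System 2: ρ₂ = 5.1/12.0 = 0.4250, W₂ = 1/(12.0-5.1) = 0.1449
Improvement: (W₁-W₂)/W₁ = (0.4000-0.1449)/0.4000 = 63.77%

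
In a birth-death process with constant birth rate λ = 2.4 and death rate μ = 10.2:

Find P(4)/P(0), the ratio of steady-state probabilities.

For constant rates: P(n)/P(0) = (λ/μ)^n
P(4)/P(0) = (2.4/10.2)^4 = 0.2353^4 = 0.003065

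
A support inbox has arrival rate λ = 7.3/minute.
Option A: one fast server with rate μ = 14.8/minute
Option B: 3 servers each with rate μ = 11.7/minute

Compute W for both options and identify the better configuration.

Option A: single server μ = 14.8 (M/M/1)
  ρ_A = 7.3/14.8 = 0.4932
  W_A = 1/(μ-λ) = 1/(14.8-7.3) = 1/7.50 = 0.1333

Option B: 3 servers μ = 11.7 (M/M/3)
  ρ_B = λ/(cμ) = 7.3/(3×11.7) = 0.2080
  Offered load a = λ/μ = cρ = 7.3/11.7 = 0.6239
  P₀ = [ Σₙ₌₀^2 aⁿ/n! + a^3/(3!(1-ρ)) ]⁻¹
  Σ = a^0/0! + a^1/1! + a^2/2! = 1.0000 + 0.62393 + 0.19465 = 1.8186
  a^3/(3!(1-ρ)) = 0.24289/(6 × 0.79202) = 0.05111
  P₀ = 1/(1.8186 + 0.05111) = 0.5348
  Lq = P₀·a^3·ρ / (3!(1-ρ)²) = 0.534848 × 0.242891 × 0.207977 / (6 × 0.627300) = 0.007178
  Wq_B = Lq/λ = 0.007178/7.3 = 0.0009833
  W_B = Wq_B + 1/μ = 0.0009833 + 0.08547 = 0.08645

Since W_B = 0.08645 < W_A = 0.1333, Option B (multiple servers) has the shorter time in system.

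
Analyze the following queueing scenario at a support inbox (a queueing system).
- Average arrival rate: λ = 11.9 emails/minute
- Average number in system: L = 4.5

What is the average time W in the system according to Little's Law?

Little's Law: L = λW, so W = L/λ
W = 4.5/11.9 = 0.3782 minutes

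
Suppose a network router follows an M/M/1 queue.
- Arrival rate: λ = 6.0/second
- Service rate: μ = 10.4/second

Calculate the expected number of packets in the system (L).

ρ = λ/μ = 6.0/10.4 = 0.5769
For M/M/1: L = λ/(μ-λ)
L = 6.0/(10.4-6.0) = 6.0/4.40
L = 1.3636 packets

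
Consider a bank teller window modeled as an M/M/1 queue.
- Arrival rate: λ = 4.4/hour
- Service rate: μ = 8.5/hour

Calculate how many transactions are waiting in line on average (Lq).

ρ = λ/μ = 4.4/8.5 = 0.5176
For M/M/1: Lq = λ²/(μ(μ-λ))
Lq = 19.36/(8.5 × 4.10)
Lq = 0.5555 transactions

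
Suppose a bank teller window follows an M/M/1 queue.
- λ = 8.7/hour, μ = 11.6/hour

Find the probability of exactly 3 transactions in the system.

ρ = λ/μ = 8.7/11.6 = 0.7500
P(n) = (1-ρ)ρⁿ
P(3) = (1-0.7500) × 0.7500^3
P(3) = 0.2500 × 0.4219
P(3) = 0.1055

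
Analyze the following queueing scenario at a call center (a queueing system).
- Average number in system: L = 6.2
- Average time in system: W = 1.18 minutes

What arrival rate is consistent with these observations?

Little's Law: L = λW, so λ = L/W
λ = 6.2/1.18 = 5.2542 calls/minute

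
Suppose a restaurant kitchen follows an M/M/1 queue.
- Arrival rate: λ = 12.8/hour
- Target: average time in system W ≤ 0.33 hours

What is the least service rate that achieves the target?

For M/M/1: W = 1/(μ-λ)
Need W ≤ 0.33, so 1/(μ-λ) ≤ 0.33
μ - λ ≥ 1/0.33 = 3.0303
μ ≥ 12.8 + 3.0303 = 15.8303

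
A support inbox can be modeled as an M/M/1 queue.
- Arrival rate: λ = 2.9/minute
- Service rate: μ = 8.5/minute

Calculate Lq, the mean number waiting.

ρ = λ/μ = 2.9/8.5 = 0.3412
For M/M/1: Lq = λ²/(μ(μ-λ))
Lq = 8.41/(8.5 × 5.60)
Lq = 0.1767 emails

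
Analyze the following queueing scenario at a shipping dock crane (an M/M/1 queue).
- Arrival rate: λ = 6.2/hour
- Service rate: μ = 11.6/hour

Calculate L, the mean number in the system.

ρ = λ/μ = 6.2/11.6 = 0.5345
For M/M/1: L = λ/(μ-λ)
L = 6.2/(11.6-6.2) = 6.2/5.40
L = 1.1481 containers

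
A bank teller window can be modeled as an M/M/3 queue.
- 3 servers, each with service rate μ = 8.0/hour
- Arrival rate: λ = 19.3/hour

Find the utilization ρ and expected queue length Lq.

Traffic intensity: ρ = λ/(cμ) = 19.3/(3×8.0) = 0.8042
Since ρ = 0.8042 < 1, system is stable.
Offered load a = λ/μ = cρ = 19.3/8.0 = 2.4125
P₀ = [ Σₙ₌₀^2 aⁿ/n! + a^3/(3!(1-ρ)) ]⁻¹
Σ = a^0/0! + a^1/1! + a^2/2! = 1.0000 + 2.4125 + 2.9101 = 6.3226
a^3/(3!(1-ρ)) = 14.0411/(6 × 0.195833) = 11.9499
P₀ = 1/(6.3226 + 11.9499) = 0.05473
Lq = P₀·a^3·ρ / (3!(1-ρ)²) = 0.054727 × 14.0411 × 0.80417 / (6 × 0.038351) = 2.6855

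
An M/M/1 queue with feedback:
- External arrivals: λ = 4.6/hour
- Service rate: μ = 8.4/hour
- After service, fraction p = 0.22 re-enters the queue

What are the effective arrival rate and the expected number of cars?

Effective arrival rate: λ_eff = λ/(1-p) = 4.6/(1-0.22) = 4.6/0.78 = 5.89744
ρ = λ_eff/μ = 5.89744/8.4 = 0.70208
L = ρ/(1-ρ) = 0.70208/(1-0.70208) = 2.3566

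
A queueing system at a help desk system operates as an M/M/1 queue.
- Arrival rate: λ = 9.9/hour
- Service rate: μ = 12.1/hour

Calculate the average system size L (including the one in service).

ρ = λ/μ = 9.9/12.1 = 0.8182
For M/M/1: L = λ/(μ-λ)
L = 9.9/(12.1-9.9) = 9.9/2.20
L = 4.5000 tickets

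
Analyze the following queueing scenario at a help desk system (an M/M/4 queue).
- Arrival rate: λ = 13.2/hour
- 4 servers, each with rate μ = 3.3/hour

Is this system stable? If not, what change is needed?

Stability requires ρ = λ/(cμ) < 1
ρ = 13.2/(4 × 3.3) = 13.2/13.20 = 1.0000
Since 1.0000 ≥ 1, the system is UNSTABLE.
Need c > λ/μ = 13.2/3.3 = 4.00.
Minimum servers needed: c = 5.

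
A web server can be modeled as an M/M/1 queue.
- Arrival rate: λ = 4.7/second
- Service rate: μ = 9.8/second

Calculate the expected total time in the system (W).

First, compute utilization: ρ = λ/μ = 4.7/9.8 = 0.4796
For M/M/1: W = 1/(μ-λ)
W = 1/(9.8-4.7) = 1/5.10
W = 0.1961 seconds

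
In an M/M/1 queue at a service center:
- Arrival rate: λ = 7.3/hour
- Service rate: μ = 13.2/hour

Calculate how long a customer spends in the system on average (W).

First, compute utilization: ρ = λ/μ = 7.3/13.2 = 0.5530
For M/M/1: W = 1/(μ-λ)
W = 1/(13.2-7.3) = 1/5.90
W = 0.1695 hours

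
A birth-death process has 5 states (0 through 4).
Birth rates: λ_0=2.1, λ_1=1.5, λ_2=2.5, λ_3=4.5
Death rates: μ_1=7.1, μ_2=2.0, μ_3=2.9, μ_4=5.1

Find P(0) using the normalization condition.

Ratios P(n)/P(0) = (λ₀···λₙ₋₁)/(μ₁···μₙ):
P(1)/P(0) = (2.1)/(7.1) = 0.29577
P(2)/P(0) = (2.1×1.5)/(7.1×2.0) = 0.22183
P(3)/P(0) = (2.1×1.5×2.5)/(7.1×2.0×2.9) = 0.19123
P(4)/P(0) = (2.1×1.5×2.5×4.5)/(7.1×2.0×2.9×5.1) = 0.16874

Normalization: ∑ P(n) = 1
P(0) × (1.0000 + 0.29577 + 0.22183 + 0.19123 + 0.16874) = 1
P(0) × 1.8776 = 1
P(0) = 1/1.8776 = 0.5326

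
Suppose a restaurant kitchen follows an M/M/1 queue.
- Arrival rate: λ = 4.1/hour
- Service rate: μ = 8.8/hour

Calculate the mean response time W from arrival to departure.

First, compute utilization: ρ = λ/μ = 4.1/8.8 = 0.4659
For M/M/1: W = 1/(μ-λ)
W = 1/(8.8-4.1) = 1/4.70
W = 0.2128 hours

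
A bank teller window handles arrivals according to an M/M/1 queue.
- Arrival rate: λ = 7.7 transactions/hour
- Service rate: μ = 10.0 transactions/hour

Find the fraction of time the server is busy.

Server utilization: ρ = λ/μ
ρ = 7.7/10.0 = 0.7700
The server is busy 77.00% of the time.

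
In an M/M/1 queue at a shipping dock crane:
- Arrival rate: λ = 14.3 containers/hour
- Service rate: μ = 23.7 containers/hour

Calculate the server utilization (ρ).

Server utilization: ρ = λ/μ
ρ = 14.3/23.7 = 0.6034
The server is busy 60.34% of the time.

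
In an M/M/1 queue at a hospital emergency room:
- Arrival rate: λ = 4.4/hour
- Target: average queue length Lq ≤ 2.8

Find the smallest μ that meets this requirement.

For M/M/1: Lq = λ²/(μ(μ-λ))
Need Lq ≤ 2.8, i.e. μ(μ-λ) ≥ λ²/2.8
μ² - 4.4μ - 19.36/2.8 ≥ 0  →  μ² - 4.4μ - 6.914286 ≥ 0
Quadratic formula (positive root): μ = [λ + √(λ² + 4×6.914286)]/2
Discriminant: 19.36 + 4×6.914286 = 47.0171, √47.0171 = 6.8569
μ ≥ (4.4 + 6.8569)/2 = 5.6285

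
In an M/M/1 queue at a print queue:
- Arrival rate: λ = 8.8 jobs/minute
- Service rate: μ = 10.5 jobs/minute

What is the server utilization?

Server utilization: ρ = λ/μ
ρ = 8.8/10.5 = 0.8381
The server is busy 83.81% of the time.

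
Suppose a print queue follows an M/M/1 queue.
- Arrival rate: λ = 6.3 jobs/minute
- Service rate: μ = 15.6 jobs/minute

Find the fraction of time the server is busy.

Server utilization: ρ = λ/μ
ρ = 6.3/15.6 = 0.4038
The server is busy 40.38% of the time.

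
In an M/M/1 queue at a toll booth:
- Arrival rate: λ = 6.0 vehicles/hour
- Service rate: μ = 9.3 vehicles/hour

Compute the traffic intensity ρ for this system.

Server utilization: ρ = λ/μ
ρ = 6.0/9.3 = 0.6452
The server is busy 64.52% of the time.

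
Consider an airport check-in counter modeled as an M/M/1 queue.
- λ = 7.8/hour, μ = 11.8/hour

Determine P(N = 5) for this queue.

ρ = λ/μ = 7.8/11.8 = 0.6610
P(n) = (1-ρ)ρⁿ
P(5) = (1-0.6610) × 0.6610^5
P(5) = 0.3390 × 0.1262
P(5) = 0.04278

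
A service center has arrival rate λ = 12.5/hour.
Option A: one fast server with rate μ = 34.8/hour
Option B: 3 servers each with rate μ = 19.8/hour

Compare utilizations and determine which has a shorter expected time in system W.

Option A: single server μ = 34.8 (M/M/1)
  ρ_A = 12.5/34.8 = 0.3592
  W_A = 1/(μ-λ) = 1/(34.8-12.5) = 1/22.30 = 0.04484

Option B: 3 servers μ = 19.8 (M/M/3)
  ρ_B = λ/(cμ) = 12.5/(3×19.8) = 0.2104
  Offered load a = λ/μ = cρ = 12.5/19.8 = 0.6313
  P₀ = [ Σₙ₌₀^2 aⁿ/n! + a^3/(3!(1-ρ)) ]⁻¹
  Σ = a^0/0! + a^1/1! + a^2/2! = 1.0000 + 0.6313 + 0.1993 = 1.8306
  a^3/(3!(1-ρ)) = 0.2516/(6 × 0.7896) = 0.05311
  P₀ = 1/(1.8306 + 0.05311) = 0.5309
  Lq = P₀·a^3·ρ / (3!(1-ρ)²) = 0.53087 × 0.25161 × 0.21044 / (6 × 0.62341) = 0.007515
  Wq_B = Lq/λ = 0.007515/12.5 = 0.0006012
  W_B = Wq_B + 1/μ = 0.0006012 + 0.05051 = 0.05111

Since W_A = 0.04484 < W_B = 0.05111, Option A (single fast server) has the shorter time in system.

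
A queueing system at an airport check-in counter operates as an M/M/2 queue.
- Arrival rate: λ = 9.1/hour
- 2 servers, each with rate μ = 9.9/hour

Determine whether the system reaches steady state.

Stability requires ρ = λ/(cμ) < 1
ρ = 9.1/(2 × 9.9) = 9.1/19.80 = 0.4596
Since 0.4596 < 1, the system is STABLE.
The servers are busy 45.96% of the time.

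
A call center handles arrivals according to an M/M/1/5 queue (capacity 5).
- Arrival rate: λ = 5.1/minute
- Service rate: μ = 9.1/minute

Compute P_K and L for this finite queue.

ρ = λ/μ = 5.1/9.1 = 0.56044
P₀ = (1-ρ)/(1-ρ^(K+1)) = (1-0.56044)/(1-0.56044^6) = 0.43956/0.96901 = 0.4536
P_K = P₀×ρ^K = 0.4536 × 0.56044^5 = 0.4536 × 0.05529 = 0.02508
Blocking probability P_5 = 0.02508 (2.51%)
L = ρ[1 - (K+1)ρ^K + Kρ^(K+1)] / [(1-ρ)(1-ρ^(K+1))]
L = 0.56044 × (1 - 6×0.055290 + 5×0.030987) / ((1 - 0.56044) × (1 - 0.030987)) = 1.0831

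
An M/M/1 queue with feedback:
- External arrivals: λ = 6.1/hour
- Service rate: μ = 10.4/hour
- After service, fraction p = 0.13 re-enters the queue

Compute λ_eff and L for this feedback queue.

Effective arrival rate: λ_eff = λ/(1-p) = 6.1/(1-0.13) = 6.1/0.87 = 7.0115
ρ = λ_eff/μ = 7.0115/10.4 = 0.67418
L = ρ/(1-ρ) = 0.67418/(1-0.67418) = 2.0692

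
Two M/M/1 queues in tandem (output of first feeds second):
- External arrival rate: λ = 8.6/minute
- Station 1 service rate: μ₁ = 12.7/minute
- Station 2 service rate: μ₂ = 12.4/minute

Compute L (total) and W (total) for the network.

By Jackson's theorem, each station behaves as independent M/M/1.
Station 1: ρ₁ = 8.6/12.7 = 0.6772, L₁ = ρ₁/(1-ρ₁) = λ/(μ₁-λ) = 8.6/4.10 = 2.09756
Station 2: ρ₂ = 8.6/12.4 = 0.6935, L₂ = ρ₂/(1-ρ₂) = λ/(μ₂-λ) = 8.6/3.80 = 2.26316
Total: L = L₁ + L₂ = 2.09756 + 2.26316 = 4.3607
W = L/λ = 4.3607/8.6 = 0.5071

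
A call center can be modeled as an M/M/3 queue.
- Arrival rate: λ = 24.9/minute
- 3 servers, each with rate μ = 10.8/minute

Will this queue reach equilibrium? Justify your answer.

Stability requires ρ = λ/(cμ) < 1
ρ = 24.9/(3 × 10.8) = 24.9/32.40 = 0.7685
Since 0.7685 < 1, the system is STABLE.
The servers are busy 76.85% of the time.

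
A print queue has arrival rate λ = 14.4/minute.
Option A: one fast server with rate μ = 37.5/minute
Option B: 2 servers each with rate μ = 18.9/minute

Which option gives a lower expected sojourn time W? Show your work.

Option A: single server μ = 37.5 (M/M/1)
  ρ_A = 14.4/37.5 = 0.3840
  W_A = 1/(μ-λ) = 1/(37.5-14.4) = 1/23.10 = 0.04329

Option B: 2 servers μ = 18.9 (M/M/2)
  ρ_B = λ/(cμ) = 14.4/(2×18.9) = 0.3810
  Offered load a = λ/μ = cρ = 14.4/18.9 = 0.7619
  P₀ = [ Σₙ₌₀^1 aⁿ/n! + a^2/(2!(1-ρ)) ]⁻¹
  Σ = a^0/0! + a^1/1! = 1.0000 + 0.7619 = 1.7619
  a^2/(2!(1-ρ)) = 0.5805/(2 × 0.6190) = 0.4689
  P₀ = 1/(1.7619 + 0.4689) = 0.4483
  Lq = P₀·a^2·ρ / (2!(1-ρ)²) = 0.44828 × 0.58050 × 0.38095 / (2 × 0.38322) = 0.1293
  Wq_B = Lq/λ = 0.12934/14.4 = 0.008982
  W_B = Wq_B + 1/μ = 0.008982 + 0.05291 = 0.06189

Since W_A = 0.04329 < W_B = 0.06189, Option A (single fast server) has the shorter time in system.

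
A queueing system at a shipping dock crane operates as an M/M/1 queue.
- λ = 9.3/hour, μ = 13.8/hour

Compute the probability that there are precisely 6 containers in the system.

ρ = λ/μ = 9.3/13.8 = 0.67391
P(n) = (1-ρ)ρⁿ
P(6) = (1-0.67391) × 0.67391^6
P(6) = 0.3261 × 0.09367
P(6) = 0.03055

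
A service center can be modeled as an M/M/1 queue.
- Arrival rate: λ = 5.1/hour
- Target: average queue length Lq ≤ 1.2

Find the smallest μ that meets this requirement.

For M/M/1: Lq = λ²/(μ(μ-λ))
Need Lq ≤ 1.2, i.e. μ(μ-λ) ≥ λ²/1.2
μ² - 5.1μ - 26.01/1.2 ≥ 0  →  μ² - 5.1μ - 21.6750 ≥ 0
Quadratic formula (positive root): μ = [λ + √(λ² + 4×21.6750)]/2
Discriminant: 26.01 + 4×21.6750 = 112.7100, √112.7100 = 10.6165
μ ≥ (5.1 + 10.6165)/2 = 7.8582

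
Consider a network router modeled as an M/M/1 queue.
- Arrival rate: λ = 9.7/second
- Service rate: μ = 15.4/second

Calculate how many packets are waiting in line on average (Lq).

ρ = λ/μ = 9.7/15.4 = 0.6299
For M/M/1: Lq = λ²/(μ(μ-λ))
Lq = 94.09/(15.4 × 5.70)
Lq = 1.0719 packets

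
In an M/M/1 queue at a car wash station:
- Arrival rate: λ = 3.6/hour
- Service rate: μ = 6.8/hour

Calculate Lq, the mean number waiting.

ρ = λ/μ = 3.6/6.8 = 0.5294
For M/M/1: Lq = λ²/(μ(μ-λ))
Lq = 12.96/(6.8 × 3.20)
Lq = 0.5956 cars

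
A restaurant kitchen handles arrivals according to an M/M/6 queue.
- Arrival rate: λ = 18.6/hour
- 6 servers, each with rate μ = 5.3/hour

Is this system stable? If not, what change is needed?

Stability requires ρ = λ/(cμ) < 1
ρ = 18.6/(6 × 5.3) = 18.6/31.80 = 0.5849
Since 0.5849 < 1, the system is STABLE.
The servers are busy 58.49% of the time.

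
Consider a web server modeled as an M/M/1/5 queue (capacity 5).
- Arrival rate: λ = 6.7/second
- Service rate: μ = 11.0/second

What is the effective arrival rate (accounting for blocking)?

ρ = λ/μ = 6.7/11.0 = 0.60909
P₀ = (1-ρ)/(1-ρ^(K+1)) = (1-0.60909)/(1-0.60909^6) = 0.39091/0.94894 = 0.4119
P_K = P₀×ρ^K = 0.4119 × 0.60909^5 = 0.4119 × 0.08383 = 0.03453
λ_eff = λ(1-P_K) = 6.7 × (1 - 0.03453) = 6.7 × 0.96547 = 6.4686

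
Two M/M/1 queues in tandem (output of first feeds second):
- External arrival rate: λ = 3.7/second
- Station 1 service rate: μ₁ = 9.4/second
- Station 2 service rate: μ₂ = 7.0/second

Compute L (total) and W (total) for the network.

By Jackson's theorem, each station behaves as independent M/M/1.
Station 1: ρ₁ = 3.7/9.4 = 0.3936, L₁ = ρ₁/(1-ρ₁) = λ/(μ₁-λ) = 3.7/5.70 = 0.6491
Station 2: ρ₂ = 3.7/7.0 = 0.5286, L₂ = ρ₂/(1-ρ₂) = λ/(μ₂-λ) = 3.7/3.30 = 1.1212
Total: L = L₁ + L₂ = 0.6491 + 1.1212 = 1.7703
W = L/λ = 1.7703/3.7 = 0.4785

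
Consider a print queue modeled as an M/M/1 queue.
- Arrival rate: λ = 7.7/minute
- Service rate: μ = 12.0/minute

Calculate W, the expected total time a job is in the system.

First, compute utilization: ρ = λ/μ = 7.7/12.0 = 0.6417
For M/M/1: W = 1/(μ-λ)
W = 1/(12.0-7.7) = 1/4.30
W = 0.2326 minutes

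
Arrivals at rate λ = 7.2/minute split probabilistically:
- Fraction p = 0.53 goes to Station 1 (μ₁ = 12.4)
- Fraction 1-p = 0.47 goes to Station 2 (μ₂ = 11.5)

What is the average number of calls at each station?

Effective rates: λ₁ = 7.2×0.53 = 3.816, λ₂ = 7.2×0.47 = 3.384
Station 1: ρ₁ = 3.816/12.4 = 0.3077, L₁ = ρ₁/(1-ρ₁) = 0.3077/(1-0.3077) = 0.4445
Station 2: ρ₂ = 3.384/11.5 = 0.2943, L₂ = ρ₂/(1-ρ₂) = 0.2943/(1-0.2943) = 0.4170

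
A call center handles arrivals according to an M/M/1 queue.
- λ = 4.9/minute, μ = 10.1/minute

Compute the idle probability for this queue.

ρ = λ/μ = 4.9/10.1 = 0.4851
P(0) = 1 - ρ = 1 - 0.4851 = 0.5149
The server is idle 51.49% of the time.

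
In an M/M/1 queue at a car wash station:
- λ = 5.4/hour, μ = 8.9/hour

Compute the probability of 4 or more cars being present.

ρ = λ/μ = 5.4/8.9 = 0.6067
P(N ≥ n) = ρⁿ
P(N ≥ 4) = 0.6067^4
P(N ≥ 4) = 0.1355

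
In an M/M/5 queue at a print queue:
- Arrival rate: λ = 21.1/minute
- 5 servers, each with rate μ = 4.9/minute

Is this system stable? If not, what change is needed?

Stability requires ρ = λ/(cμ) < 1
ρ = 21.1/(5 × 4.9) = 21.1/24.50 = 0.8612
Since 0.8612 < 1, the system is STABLE.
The servers are busy 86.12% of the time.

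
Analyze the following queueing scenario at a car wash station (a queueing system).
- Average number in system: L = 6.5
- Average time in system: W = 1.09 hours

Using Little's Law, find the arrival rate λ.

Little's Law: L = λW, so λ = L/W
λ = 6.5/1.09 = 5.9633 cars/hour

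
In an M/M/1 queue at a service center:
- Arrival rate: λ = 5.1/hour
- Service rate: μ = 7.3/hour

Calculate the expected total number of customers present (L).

ρ = λ/μ = 5.1/7.3 = 0.6986
For M/M/1: L = λ/(μ-λ)
L = 5.1/(7.3-5.1) = 5.1/2.20
L = 2.3182 customers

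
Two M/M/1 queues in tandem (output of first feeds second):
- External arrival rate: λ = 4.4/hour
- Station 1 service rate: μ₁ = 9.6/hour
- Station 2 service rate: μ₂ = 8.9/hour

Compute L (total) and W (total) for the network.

By Jackson's theorem, each station behaves as independent M/M/1.
Station 1: ρ₁ = 4.4/9.6 = 0.4583, L₁ = ρ₁/(1-ρ₁) = λ/(μ₁-λ) = 4.4/5.20 = 0.84615
Station 2: ρ₂ = 4.4/8.9 = 0.4944, L₂ = ρ₂/(1-ρ₂) = λ/(μ₂-λ) = 4.4/4.50 = 0.97778
Total: L = L₁ + L₂ = 0.84615 + 0.97778 = 1.8239
W = L/λ = 1.8239/4.4 = 0.4145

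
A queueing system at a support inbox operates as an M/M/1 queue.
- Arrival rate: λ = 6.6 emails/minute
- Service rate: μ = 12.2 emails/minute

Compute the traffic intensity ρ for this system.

Server utilization: ρ = λ/μ
ρ = 6.6/12.2 = 0.5410
The server is busy 54.10% of the time.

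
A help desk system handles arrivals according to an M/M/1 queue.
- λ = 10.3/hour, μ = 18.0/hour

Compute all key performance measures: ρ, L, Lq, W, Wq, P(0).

Step 1: ρ = λ/μ = 10.3/18.0 = 0.5722
Step 2: L = λ/(μ-λ) = 10.3/7.70 = 1.3377
Step 3: Lq = λ²/(μ(μ-λ)) = 106.09/(18.0×7.70) = 0.7654
Step 4: W = 1/(μ-λ) = 1/7.70 = 0.12987
Step 5: Wq = λ/(μ(μ-λ)) = 10.3/(18.0×7.70) = 0.07431
Step 6: P(0) = 1-ρ = 0.4278
Verify: L = λW = 10.3×0.12987 = 1.3377 ✔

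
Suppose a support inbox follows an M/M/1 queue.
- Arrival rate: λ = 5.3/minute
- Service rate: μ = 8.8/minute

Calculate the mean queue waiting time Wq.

First, compute utilization: ρ = λ/μ = 5.3/8.8 = 0.6023
For M/M/1: Wq = λ/(μ(μ-λ))
Wq = 5.3/(8.8 × (8.8-5.3))
Wq = 5.3/(8.8 × 3.50)
Wq = 0.1721 minutes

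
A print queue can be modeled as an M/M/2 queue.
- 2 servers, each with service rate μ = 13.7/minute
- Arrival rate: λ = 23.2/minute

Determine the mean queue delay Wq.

Traffic intensity: ρ = λ/(cμ) = 23.2/(2×13.7) = 0.8467
Since ρ = 0.8467 < 1, system is stable.
Offered load a = λ/μ = cρ = 23.2/13.7 = 1.6934
P₀ = [ Σₙ₌₀^1 aⁿ/n! + a^2/(2!(1-ρ)) ]⁻¹
Σ = a^0/0! + a^1/1! = 1.0000 + 1.6934 = 2.6934
a^2/(2!(1-ρ)) = 2.86771/(2 × 0.153285) = 9.3542
P₀ = 1/(2.6934 + 9.3542) = 0.08300
Lq = P₀·a^2·ρ / (2!(1-ρ)²) = 0.083004 × 2.8677 × 0.84672 / (2 × 0.023496) = 4.2889
Wq = Lq/λ = 4.2889/23.2 = 0.1849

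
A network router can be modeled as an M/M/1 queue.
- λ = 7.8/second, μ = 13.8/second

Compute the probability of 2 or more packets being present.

ρ = λ/μ = 7.8/13.8 = 0.5652
P(N ≥ n) = ρⁿ
P(N ≥ 2) = 0.5652^2
P(N ≥ 2) = 0.3195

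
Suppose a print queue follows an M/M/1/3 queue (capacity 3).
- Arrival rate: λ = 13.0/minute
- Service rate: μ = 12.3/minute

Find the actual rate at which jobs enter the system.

ρ = λ/μ = 13.0/12.3 = 1.0569
P₀ = (1-ρ)/(1-ρ^(K+1)) = (1-1.0569)/(1-1.0569^4) = -0.05690/-0.2478 = 0.2296
P_K = P₀×ρ^K = 0.2296 × 1.0569^3 = 0.2296 × 1.1806 = 0.2711
λ_eff = λ(1-P_K) = 13.0 × (1 - 0.27112) = 13.0 × 0.72888 = 9.4754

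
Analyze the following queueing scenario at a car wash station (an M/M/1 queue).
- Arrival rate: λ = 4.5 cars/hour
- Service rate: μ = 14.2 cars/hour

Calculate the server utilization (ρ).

Server utilization: ρ = λ/μ
ρ = 4.5/14.2 = 0.3169
The server is busy 31.69% of the time.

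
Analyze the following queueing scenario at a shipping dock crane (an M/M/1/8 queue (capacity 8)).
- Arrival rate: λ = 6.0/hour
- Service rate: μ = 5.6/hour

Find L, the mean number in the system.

ρ = λ/μ = 6.0/5.6 = 1.07143
P₀ = (1-ρ)/(1-ρ^(K+1)) = (1-1.07143)/(1-1.07143^9) = -0.07143/-0.8607 = 0.08299
P_K = P₀×ρ^K = 0.08299 × 1.07143^8 = 0.08299 × 1.7366 = 0.1441
L = ρ[1 - (K+1)ρ^K + Kρ^(K+1)] / [(1-ρ)(1-ρ^(K+1))]
L = 1.07143 × (1 - 9×1.7366425 + 8×1.8606908) / ((1 - 1.07143) × (1 - 1.8606908)) = 4.4570 containers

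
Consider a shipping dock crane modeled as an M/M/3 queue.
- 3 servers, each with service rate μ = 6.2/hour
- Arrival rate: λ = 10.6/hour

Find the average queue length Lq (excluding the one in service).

Traffic intensity: ρ = λ/(cμ) = 10.6/(3×6.2) = 0.5699
Since ρ = 0.5699 < 1, system is stable.
Offered load a = λ/μ = cρ = 10.6/6.2 = 1.7097
P₀ = [ Σₙ₌₀^2 aⁿ/n! + a^3/(3!(1-ρ)) ]⁻¹
Σ = a^0/0! + a^1/1! + a^2/2! = 1.0000 + 1.7097 + 1.4615 = 4.1712
a^3/(3!(1-ρ)) = 4.9974/(6 × 0.4301) = 1.9365
P₀ = 1/(4.1712 + 1.9365) = 0.1637
Lq = P₀·a^3·ρ / (3!(1-ρ)²) = 0.16373 × 4.9974 × 0.56989 / (6 × 0.18499) = 0.4201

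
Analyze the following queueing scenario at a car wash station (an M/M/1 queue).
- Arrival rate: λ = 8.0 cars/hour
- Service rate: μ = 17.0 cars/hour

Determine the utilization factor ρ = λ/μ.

Server utilization: ρ = λ/μ
ρ = 8.0/17.0 = 0.4706
The server is busy 47.06% of the time.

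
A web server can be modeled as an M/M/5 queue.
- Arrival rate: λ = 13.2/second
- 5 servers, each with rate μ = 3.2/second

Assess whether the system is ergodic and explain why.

Stability requires ρ = λ/(cμ) < 1
ρ = 13.2/(5 × 3.2) = 13.2/16.00 = 0.8250
Since 0.8250 < 1, the system is STABLE.
The servers are busy 82.50% of the time.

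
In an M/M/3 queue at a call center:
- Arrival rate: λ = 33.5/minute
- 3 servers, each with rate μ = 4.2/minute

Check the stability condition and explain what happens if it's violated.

Stability requires ρ = λ/(cμ) < 1
ρ = 33.5/(3 × 4.2) = 33.5/12.60 = 2.6587
Since 2.6587 ≥ 1, the system is UNSTABLE.
Need c > λ/μ = 33.5/4.2 = 7.98.
Minimum servers needed: c = 8.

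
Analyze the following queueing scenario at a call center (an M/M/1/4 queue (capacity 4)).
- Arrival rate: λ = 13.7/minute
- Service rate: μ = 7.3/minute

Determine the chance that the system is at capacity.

ρ = λ/μ = 13.7/7.3 = 1.8767
P₀ = (1-ρ)/(1-ρ^(K+1)) = (1-1.8767)/(1-1.8767^5) = -0.8767/-22.2795 = 0.03935
P_K = P₀×ρ^K = 0.03935 × 1.8767^4 = 0.03935 × 12.4045 = 0.4881
Blocking probability = 48.81%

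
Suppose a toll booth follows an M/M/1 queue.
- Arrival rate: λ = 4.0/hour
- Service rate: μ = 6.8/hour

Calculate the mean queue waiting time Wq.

First, compute utilization: ρ = λ/μ = 4.0/6.8 = 0.5882
For M/M/1: Wq = λ/(μ(μ-λ))
Wq = 4.0/(6.8 × (6.8-4.0))
Wq = 4.0/(6.8 × 2.80)
Wq = 0.2101 hours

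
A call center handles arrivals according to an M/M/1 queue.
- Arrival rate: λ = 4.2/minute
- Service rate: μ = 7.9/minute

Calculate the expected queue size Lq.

ρ = λ/μ = 4.2/7.9 = 0.5316
For M/M/1: Lq = λ²/(μ(μ-λ))
Lq = 17.64/(7.9 × 3.70)
Lq = 0.6035 calls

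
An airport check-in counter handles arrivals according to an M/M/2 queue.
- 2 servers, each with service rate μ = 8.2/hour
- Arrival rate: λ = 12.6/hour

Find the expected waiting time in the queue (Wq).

Traffic intensity: ρ = λ/(cμ) = 12.6/(2×8.2) = 0.7683
Since ρ = 0.7683 < 1, system is stable.
Offered load a = λ/μ = cρ = 12.6/8.2 = 1.5366
P₀ = [ Σₙ₌₀^1 aⁿ/n! + a^2/(2!(1-ρ)) ]⁻¹
Σ = a^0/0! + a^1/1! = 1.0000 + 1.5366 = 2.5366
a^2/(2!(1-ρ)) = 2.36109/(2 × 0.231707) = 5.0950
P₀ = 1/(2.5366 + 5.0950) = 0.1310
Lq = P₀·a^2·ρ / (2!(1-ρ)²) = 0.131034 × 2.36109 × 0.768293 / (2 × 0.0536883) = 2.2137
Wq = Lq/λ = 2.2137/12.6 = 0.1757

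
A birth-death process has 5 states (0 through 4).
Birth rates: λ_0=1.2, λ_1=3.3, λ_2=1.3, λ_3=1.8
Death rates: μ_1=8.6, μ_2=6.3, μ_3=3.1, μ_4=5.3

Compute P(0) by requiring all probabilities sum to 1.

Ratios P(n)/P(0) = (λ₀···λₙ₋₁)/(μ₁···μₙ):
P(1)/P(0) = (1.2)/(8.6) = 0.13953
P(2)/P(0) = (1.2×3.3)/(8.6×6.3) = 0.073090
P(3)/P(0) = (1.2×3.3×1.3)/(8.6×6.3×3.1) = 0.030651
P(4)/P(0) = (1.2×3.3×1.3×1.8)/(8.6×6.3×3.1×5.3) = 0.010410

Normalization: ∑ P(n) = 1
P(0) × (1.0000 + 0.13953 + 0.073090 + 0.030651 + 0.010410) = 1
P(0) × 1.2537 = 1
P(0) = 1/1.2537 = 0.7976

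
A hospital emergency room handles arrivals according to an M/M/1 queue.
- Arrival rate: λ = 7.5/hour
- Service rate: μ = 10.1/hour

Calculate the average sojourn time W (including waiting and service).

First, compute utilization: ρ = λ/μ = 7.5/10.1 = 0.7426
For M/M/1: W = 1/(μ-λ)
W = 1/(10.1-7.5) = 1/2.60
W = 0.3846 hours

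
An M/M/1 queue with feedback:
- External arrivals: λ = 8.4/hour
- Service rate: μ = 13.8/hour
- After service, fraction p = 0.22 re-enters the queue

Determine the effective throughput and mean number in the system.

Effective arrival rate: λ_eff = λ/(1-p) = 8.4/(1-0.22) = 8.4/0.78 = 10.7692
ρ = λ_eff/μ = 10.7692/13.8 = 0.78038
L = ρ/(1-ρ) = 0.78038/(1-0.78038) = 3.5533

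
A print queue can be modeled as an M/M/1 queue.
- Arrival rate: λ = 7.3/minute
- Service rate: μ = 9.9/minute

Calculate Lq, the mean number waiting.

ρ = λ/μ = 7.3/9.9 = 0.7374
For M/M/1: Lq = λ²/(μ(μ-λ))
Lq = 53.29/(9.9 × 2.60)
Lq = 2.0703 jobs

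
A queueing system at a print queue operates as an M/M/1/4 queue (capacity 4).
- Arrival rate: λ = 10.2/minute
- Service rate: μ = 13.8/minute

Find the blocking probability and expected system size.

ρ = λ/μ = 10.2/13.8 = 0.73913
P₀ = (1-ρ)/(1-ρ^(K+1)) = (1-0.73913)/(1-0.73913^5) = 0.2609/0.7794 = 0.3347
P_K = P₀×ρ^K = 0.33471 × 0.73913^4 = 0.33471 × 0.29846 = 0.09990
Blocking probability P_4 = 0.09990 (9.99%)
L = ρ[1 - (K+1)ρ^K + Kρ^(K+1)] / [(1-ρ)(1-ρ^(K+1))]
L = 0.73913 × (1 - 5×0.29846 + 4×0.22060) / ((1 - 0.73913) × (1 - 0.22060)) = 1.4181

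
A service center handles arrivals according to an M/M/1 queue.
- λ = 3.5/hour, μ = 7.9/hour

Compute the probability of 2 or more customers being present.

ρ = λ/μ = 3.5/7.9 = 0.44304
P(N ≥ n) = ρⁿ
P(N ≥ 2) = 0.44304^2
P(N ≥ 2) = 0.1963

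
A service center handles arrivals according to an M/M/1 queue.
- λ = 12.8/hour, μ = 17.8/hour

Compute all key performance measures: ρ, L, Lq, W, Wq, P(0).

Step 1: ρ = λ/μ = 12.8/17.8 = 0.7191
Step 2: L = λ/(μ-λ) = 12.8/5.00 = 2.5600
Step 3: Lq = λ²/(μ(μ-λ)) = 163.84/(17.8×5.00) = 1.8409
Step 4: W = 1/(μ-λ) = 1/5.00 = 0.2000
Step 5: Wq = λ/(μ(μ-λ)) = 12.8/(17.8×5.00) = 0.1438
Step 6: P(0) = 1-ρ = 0.2809
Verify: L = λW = 12.8×0.2000 = 2.5600 ✔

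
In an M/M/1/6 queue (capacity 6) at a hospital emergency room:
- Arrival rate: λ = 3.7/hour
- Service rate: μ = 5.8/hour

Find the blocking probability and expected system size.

ρ = λ/μ = 3.7/5.8 = 0.63793
P₀ = (1-ρ)/(1-ρ^(K+1)) = (1-0.63793)/(1-0.63793^7) = 0.36207/0.95701 = 0.3783
P_K = P₀×ρ^K = 0.3783 × 0.63793^6 = 0.3783 × 0.06740 = 0.02550
Blocking probability P_6 = 0.02550 (2.55%)
L = ρ[1 - (K+1)ρ^K + Kρ^(K+1)] / [(1-ρ)(1-ρ^(K+1))]
L = 0.63793 × (1 - 7×0.067397 + 6×0.042994) / ((1 - 0.63793) × (1 - 0.042994)) = 1.4474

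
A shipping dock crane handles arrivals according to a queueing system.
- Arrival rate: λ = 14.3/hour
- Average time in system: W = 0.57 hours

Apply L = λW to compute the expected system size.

Little's Law: L = λW
L = 14.3 × 0.57 = 8.1510 containers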